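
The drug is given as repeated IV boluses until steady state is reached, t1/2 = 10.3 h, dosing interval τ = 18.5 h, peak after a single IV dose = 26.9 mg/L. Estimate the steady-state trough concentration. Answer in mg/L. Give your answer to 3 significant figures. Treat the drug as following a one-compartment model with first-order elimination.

10.9 mg/L

k = ln2 / t½ = 0.693147 / 10.3 = 0.06730 h⁻¹
e^(−kτ) = e^(−0.06730 × 18.5) = 0.2879
Accumulation ratio R = 1 / (1 − e^(−kτ)) = 1 / (1 − 0.2879) = 1.404
Steady-state trough = C₀ × R × e^(−kτ) = 26.9 × 1.404 × 0.2879 = 10.87 mg/L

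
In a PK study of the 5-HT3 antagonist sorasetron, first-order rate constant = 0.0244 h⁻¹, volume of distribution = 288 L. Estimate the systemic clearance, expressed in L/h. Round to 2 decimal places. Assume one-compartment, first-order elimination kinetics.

7.03 L/h

CL = k × Vd = 0.0244 × 288 = 7.027 L/h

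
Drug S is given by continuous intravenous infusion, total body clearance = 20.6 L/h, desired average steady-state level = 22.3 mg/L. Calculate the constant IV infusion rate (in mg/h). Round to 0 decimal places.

At steady state, infusion rate R₀ = Css × CL = 22.3 × 20.60 = 459.4 mg/h

459 mg/h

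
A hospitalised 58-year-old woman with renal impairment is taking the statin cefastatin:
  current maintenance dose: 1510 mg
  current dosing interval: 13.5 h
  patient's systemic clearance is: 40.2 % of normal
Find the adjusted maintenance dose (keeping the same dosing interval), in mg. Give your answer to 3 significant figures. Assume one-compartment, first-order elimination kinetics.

To keep the same average steady-state level, dosing rate must scale with clearance.
CL ratio = 40.2 / 100 = 0.4020
New dose (same interval) = 1510 × 0.4020 = 607.0 mg

607 mg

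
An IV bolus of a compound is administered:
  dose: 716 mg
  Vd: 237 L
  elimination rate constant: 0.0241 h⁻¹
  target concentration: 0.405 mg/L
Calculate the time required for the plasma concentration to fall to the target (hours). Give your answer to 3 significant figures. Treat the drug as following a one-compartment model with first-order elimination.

C₀ = Dose / Vd = 716.0 / 237 = 3.021 mg/L
t = ln(C₀ / C) / k = ln(3.021 / 0.405) / 0.02410
  = ln(7.459) / 0.02410 = 2.009 / 0.02410 = 83.36 h

83.4 h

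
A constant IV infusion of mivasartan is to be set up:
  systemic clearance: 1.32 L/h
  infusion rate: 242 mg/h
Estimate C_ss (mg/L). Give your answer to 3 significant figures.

183 mg/L

At steady state Css = R₀ / CL = 242 / 1.320 = 183.3 mg/L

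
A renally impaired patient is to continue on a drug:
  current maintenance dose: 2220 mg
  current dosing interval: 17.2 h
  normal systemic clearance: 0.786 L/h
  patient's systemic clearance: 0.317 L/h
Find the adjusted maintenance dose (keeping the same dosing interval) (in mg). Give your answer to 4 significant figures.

To keep the same average steady-state level, dosing rate must scale with clearance.
CL ratio = 0.317 / 0.786 = 0.4033
New dose (same interval) = 2220 × 0.4033 = 895.3 mg

895.3 mg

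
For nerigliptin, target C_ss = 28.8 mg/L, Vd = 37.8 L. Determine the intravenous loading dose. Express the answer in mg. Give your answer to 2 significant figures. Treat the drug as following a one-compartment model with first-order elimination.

1100 mg

LD = Css × Vd = 28.8 × 37.8 = 1089 mg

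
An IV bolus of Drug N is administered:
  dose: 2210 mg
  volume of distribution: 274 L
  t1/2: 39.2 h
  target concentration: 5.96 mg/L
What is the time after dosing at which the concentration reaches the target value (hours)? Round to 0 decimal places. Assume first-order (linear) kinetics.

17 h

C₀ = Dose / Vd = 2210 / 274 = 8.066 mg/L
k = ln2 / t½ = 0.693147 / 39.2 = 0.01768 h⁻¹
t = ln(C₀ / C) / k = ln(8.066 / 5.96) / 0.01768
  = ln(1.353) / 0.01768 = 0.3023 / 0.01768 = 17.10 h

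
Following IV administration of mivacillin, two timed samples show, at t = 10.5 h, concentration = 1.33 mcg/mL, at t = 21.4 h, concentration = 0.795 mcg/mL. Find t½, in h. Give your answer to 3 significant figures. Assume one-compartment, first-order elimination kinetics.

k = ln(C₁/C₂) / (t₂ − t₁) = ln(1.33/0.795) / (21.4 − 10.5)
  = 0.5146 / 10.90 = 0.04721 h⁻¹
t½ = ln2 / k = 0.693147 / 0.04721 = 14.68 h

14.7 h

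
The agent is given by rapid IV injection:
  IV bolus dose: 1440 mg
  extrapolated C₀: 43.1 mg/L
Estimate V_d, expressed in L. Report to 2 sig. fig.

Vd = Dose / C₀ = 1440 / 43.1 = 33.41 L

33 L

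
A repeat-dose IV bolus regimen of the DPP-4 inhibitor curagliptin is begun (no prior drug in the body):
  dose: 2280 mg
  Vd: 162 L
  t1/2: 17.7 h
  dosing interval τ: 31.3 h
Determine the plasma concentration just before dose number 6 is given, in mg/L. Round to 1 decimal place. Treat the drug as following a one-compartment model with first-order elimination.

5.8 mg/L

C₀ per dose = Dose / Vd = 2280 / 162 = 14.07 mg/L
k = ln2 / t½ = 0.693147 / 17.7 = 0.03916 h⁻¹
Fraction remaining after one interval: r = e^(−kτ) = e^(−0.03916 × 31.3) = 0.2935
Before dose 6, 5 doses have been given (aged 1τ, 2τ, 3τ, 4τ, 5τ).
C_trough = C₀ × (r + r² + … + r^5) = C₀ × r(1−r^5)/(1−r)
        = 14.07 × 0.2935 × (1 − 0.002178) / (1 − 0.2935) = 5.832 mg/L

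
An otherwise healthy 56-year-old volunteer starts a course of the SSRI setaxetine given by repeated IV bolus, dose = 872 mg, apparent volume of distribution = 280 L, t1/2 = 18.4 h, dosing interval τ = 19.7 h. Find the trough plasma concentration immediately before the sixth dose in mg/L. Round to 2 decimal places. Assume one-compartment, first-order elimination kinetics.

2.76 mg/L

C₀ per dose = Dose / Vd = 872 / 280 = 3.114 mg/L
k = ln2 / t½ = 0.693147 / 18.4 = 0.03767 h⁻¹
Fraction remaining after one interval: r = e^(−kτ) = e^(−0.03767 × 19.7) = 0.4761
Before dose 6, 5 doses have been given (aged 1τ, 2τ, 3τ, 4τ, 5τ).
C_trough = C₀ × (r + r² + … + r^5) = C₀ × r(1−r^5)/(1−r)
        = 3.114 × 0.4761 × (1 − 0.02446) / (1 − 0.4761) = 2.761 mg/L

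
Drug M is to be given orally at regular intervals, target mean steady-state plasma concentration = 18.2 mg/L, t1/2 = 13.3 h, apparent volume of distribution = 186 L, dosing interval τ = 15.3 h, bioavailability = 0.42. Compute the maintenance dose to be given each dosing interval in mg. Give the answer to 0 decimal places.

6427 mg

k = ln2 / t½ = 0.693147 / 13.3 = 0.05212 h⁻¹
CL = k × Vd = 0.05212 × 186 = 9.694 L/h
At steady state, F × (Dose/τ) = Css × CL.
Dose = Css × CL × τ / F = 18.2 × 9.694 × 15.3 / 0.42 = 6427 mg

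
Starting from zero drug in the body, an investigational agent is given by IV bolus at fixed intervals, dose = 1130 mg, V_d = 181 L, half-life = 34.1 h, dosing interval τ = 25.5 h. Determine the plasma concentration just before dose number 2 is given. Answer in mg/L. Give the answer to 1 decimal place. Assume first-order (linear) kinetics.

C₀ per dose = Dose / Vd = 1130 / 181 = 6.243 mg/L
k = ln2 / t½ = 0.693147 / 34.1 = 0.02033 h⁻¹
Fraction remaining after one interval: r = e^(−kτ) = e^(−0.02033 × 25.5) = 0.5955
Before dose 2, 1 dose has been given (aged 1τ).
C_trough = C₀ × r = 6.243 × 0.5955 = 3.718 mg/L

3.7 mg/L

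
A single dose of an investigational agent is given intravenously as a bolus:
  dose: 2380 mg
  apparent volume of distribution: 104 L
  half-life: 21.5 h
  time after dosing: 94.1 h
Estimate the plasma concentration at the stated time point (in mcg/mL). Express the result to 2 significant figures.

C₀ = Dose / Vd = 2380 / 104 = 22.88 mg/L
k = ln2 / t½ = 0.693147 / 21.5 = 0.03224 h⁻¹
C = C₀ · e^(−k·t) = 22.88 × e^(−0.03224 × 94.1)
  = 22.88 × 0.04813 = 1.101 mg/L
(1.101 mg/L = 1.101 mcg/mL)

1.1 mcg/mL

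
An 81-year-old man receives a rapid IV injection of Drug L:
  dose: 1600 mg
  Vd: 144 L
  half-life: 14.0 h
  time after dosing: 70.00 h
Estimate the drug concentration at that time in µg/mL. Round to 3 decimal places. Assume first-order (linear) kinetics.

C₀ = Dose / Vd = 1600 / 144 = 11.11 mg/L
k = ln2 / t½ = 0.693147 / 14.0 = 0.04951 h⁻¹
t / t½ = 70.00 / 14.0 = 5 half-lives
C = C₀ × (1/2)^5 = 11.11 × 0.03125 = 0.3472 mg/L
(0.3472 mg/L = 0.3472 µg/mL)

0.347 µg/mL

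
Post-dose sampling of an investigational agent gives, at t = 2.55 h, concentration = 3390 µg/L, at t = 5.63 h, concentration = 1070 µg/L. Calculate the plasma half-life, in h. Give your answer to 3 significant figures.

k = ln(C₁/C₂) / (t₂ − t₁) = ln(3390/1070) / (5.63 − 2.55)
  = 1.153 / 3.080 = 0.3744 h⁻¹
t½ = ln2 / k = 0.693147 / 0.3744 = 1.851 h

1.85 h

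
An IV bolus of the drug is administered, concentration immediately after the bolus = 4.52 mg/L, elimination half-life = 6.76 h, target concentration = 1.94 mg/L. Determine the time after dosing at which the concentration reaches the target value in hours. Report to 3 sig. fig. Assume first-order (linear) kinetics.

k = ln2 / t½ = 0.693147 / 6.76 = 0.1025 h⁻¹
t = ln(C₀ / C) / k = ln(4.520 / 1.94) / 0.1025
  = ln(2.330) / 0.1025 = 0.8459 / 0.1025 = 8.253 h

8.25 h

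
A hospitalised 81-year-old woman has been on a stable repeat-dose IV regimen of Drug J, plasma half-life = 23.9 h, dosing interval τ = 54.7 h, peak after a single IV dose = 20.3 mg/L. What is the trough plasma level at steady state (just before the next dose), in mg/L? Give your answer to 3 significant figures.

k = ln2 / t½ = 0.693147 / 23.9 = 0.02900 h⁻¹
e^(−kτ) = e^(−0.02900 × 54.7) = 0.2047
Accumulation ratio R = 1 / (1 − e^(−kτ)) = 1 / (1 − 0.2047) = 1.257
Steady-state trough = C₀ × R × e^(−kτ) = 20.3 × 1.257 × 0.2047 = 5.223 mg/L

5.22 mg/L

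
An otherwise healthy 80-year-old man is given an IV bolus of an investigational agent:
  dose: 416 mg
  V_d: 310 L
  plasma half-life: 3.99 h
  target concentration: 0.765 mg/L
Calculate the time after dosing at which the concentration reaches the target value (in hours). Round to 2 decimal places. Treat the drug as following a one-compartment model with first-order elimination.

3.24 h

C₀ = Dose / Vd = 416.0 / 310 = 1.342 mg/L
k = ln2 / t½ = 0.693147 / 3.99 = 0.1737 h⁻¹
t = ln(C₀ / C) / k = ln(1.342 / 0.765) / 0.1737
  = ln(1.754) / 0.1737 = 0.5619 / 0.1737 = 3.235 h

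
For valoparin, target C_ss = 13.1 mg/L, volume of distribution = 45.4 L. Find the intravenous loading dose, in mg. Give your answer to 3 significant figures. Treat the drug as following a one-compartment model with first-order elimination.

595 mg

LD = Css × Vd = 13.1 × 45.4 = 594.7 mg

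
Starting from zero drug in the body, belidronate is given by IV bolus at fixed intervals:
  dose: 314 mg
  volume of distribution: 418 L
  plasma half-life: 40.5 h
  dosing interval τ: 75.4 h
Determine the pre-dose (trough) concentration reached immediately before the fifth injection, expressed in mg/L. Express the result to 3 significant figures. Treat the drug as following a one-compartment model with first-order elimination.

0.284 mg/L

C₀ per dose = Dose / Vd = 314 / 418 = 0.7512 mg/L
k = ln2 / t½ = 0.693147 / 40.5 = 0.01711 h⁻¹
Fraction remaining after one interval: r = e^(−kτ) = e^(−0.01711 × 75.4) = 0.2752
Before dose 5, 4 doses have been given (aged 1τ, 2τ, 3τ, 4τ).
C_trough = C₀ × (r + r² + … + r^4) = C₀ × r(1−r^4)/(1−r)
        = 0.7512 × 0.2752 × (1 − 0.005736) / (1 − 0.2752) = 0.2836 mg/L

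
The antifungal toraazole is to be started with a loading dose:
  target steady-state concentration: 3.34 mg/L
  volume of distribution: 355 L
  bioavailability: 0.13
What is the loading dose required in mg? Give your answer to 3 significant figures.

9120 mg

LD = Css × Vd / F = 3.34 × 355 / 0.13 = 9121 mg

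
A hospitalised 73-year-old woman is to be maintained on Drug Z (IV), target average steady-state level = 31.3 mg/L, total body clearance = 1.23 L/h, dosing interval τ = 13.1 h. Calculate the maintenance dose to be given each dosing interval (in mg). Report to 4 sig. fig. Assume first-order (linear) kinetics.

504.3 mg

At steady state, Dose/τ = Css × CL.
Dose = Css × CL × τ = 31.3 × 1.230 × 13.1 = 504.3 mg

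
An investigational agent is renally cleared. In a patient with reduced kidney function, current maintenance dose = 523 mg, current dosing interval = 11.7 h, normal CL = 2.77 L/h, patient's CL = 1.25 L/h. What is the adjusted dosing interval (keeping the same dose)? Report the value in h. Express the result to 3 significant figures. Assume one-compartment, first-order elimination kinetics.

25.9 h

To keep the same average steady-state level, dosing rate must scale with clearance.
CL ratio = 1.25 / 2.77 = 0.4513
New interval (same dose) = 11.7 / 0.4513 = 25.93 h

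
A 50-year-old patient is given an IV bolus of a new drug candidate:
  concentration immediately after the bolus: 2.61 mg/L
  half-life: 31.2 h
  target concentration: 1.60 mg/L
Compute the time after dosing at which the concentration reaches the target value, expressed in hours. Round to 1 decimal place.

22.0 h

k = ln2 / t½ = 0.693147 / 31.2 = 0.02222 h⁻¹
t = ln(C₀ / C) / k = ln(2.610 / 1.60) / 0.02222
  = ln(1.631) / 0.02222 = 0.4892 / 0.02222 = 22.02 h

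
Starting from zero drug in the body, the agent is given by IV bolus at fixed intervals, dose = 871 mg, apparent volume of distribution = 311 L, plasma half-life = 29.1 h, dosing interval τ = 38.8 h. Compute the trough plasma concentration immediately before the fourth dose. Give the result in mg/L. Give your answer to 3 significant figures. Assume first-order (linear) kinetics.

C₀ per dose = Dose / Vd = 871 / 311 = 2.801 mg/L
k = ln2 / t½ = 0.693147 / 29.1 = 0.02382 h⁻¹
Fraction remaining after one interval: r = e^(−kτ) = e^(−0.02382 × 38.8) = 0.3968
Before dose 4, 3 doses have been given (aged 1τ, 2τ, 3τ).
C_trough = C₀ × (r + r² + … + r^3) = C₀ × r(1−r^3)/(1−r)
        = 2.801 × 0.3968 × (1 − 0.06248) / (1 − 0.3968) = 1.727 mg/L

1.73 mg/L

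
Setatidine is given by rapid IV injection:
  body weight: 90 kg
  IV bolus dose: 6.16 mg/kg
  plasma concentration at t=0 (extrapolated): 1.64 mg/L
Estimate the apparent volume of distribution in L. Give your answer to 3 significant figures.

338 L

Dose = 6.16 × 90 = 554.4 mg
Vd = Dose / C₀ = 554.4 / 1.64 = 338.0 L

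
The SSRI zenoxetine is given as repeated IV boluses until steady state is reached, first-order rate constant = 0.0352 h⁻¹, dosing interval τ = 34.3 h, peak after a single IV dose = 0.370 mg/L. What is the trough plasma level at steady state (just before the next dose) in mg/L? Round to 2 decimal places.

e^(−kτ) = e^(−0.03520 × 34.3) = 0.2990
Accumulation ratio R = 1 / (1 − e^(−kτ)) = 1 / (1 − 0.2990) = 1.427
Steady-state trough = C₀ × R × e^(−kτ) = 0.370 × 1.427 × 0.2990 = 0.1579 mg/L

0.16 mg/L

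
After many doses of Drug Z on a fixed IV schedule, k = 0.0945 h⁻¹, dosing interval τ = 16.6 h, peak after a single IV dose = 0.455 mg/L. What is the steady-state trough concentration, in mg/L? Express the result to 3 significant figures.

0.120 mg/L

e^(−kτ) = e^(−0.09450 × 16.6) = 0.2083
Accumulation ratio R = 1 / (1 − e^(−kτ)) = 1 / (1 − 0.2083) = 1.263
Steady-state trough = C₀ × R × e^(−kτ) = 0.455 × 1.263 × 0.2083 = 0.1197 mg/L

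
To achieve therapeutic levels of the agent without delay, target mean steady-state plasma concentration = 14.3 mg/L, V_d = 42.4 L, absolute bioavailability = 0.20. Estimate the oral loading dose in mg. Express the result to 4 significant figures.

LD = Css × Vd / F = 14.3 × 42.4 / 0.20 = 3032 mg

3032 mg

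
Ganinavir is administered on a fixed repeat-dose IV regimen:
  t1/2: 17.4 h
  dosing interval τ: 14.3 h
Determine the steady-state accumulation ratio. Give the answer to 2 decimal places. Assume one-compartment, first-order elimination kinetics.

k = ln2 / t½ = 0.693147 / 17.4 = 0.03984 h⁻¹
e^(−kτ) = e^(−0.03984 × 14.3) = 0.5657
Accumulation ratio R = 1 / (1 − e^(−kτ)) = 1 / (1 − 0.5657) = 2.303

2.30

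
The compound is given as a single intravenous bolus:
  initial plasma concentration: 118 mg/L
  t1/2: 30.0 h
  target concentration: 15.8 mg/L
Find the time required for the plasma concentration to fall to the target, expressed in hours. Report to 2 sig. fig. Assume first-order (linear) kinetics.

87 h

k = ln2 / t½ = 0.693147 / 30.0 = 0.02310 h⁻¹
t = ln(C₀ / C) / k = ln(118.0 / 15.8) / 0.02310
  = ln(7.468) / 0.02310 = 2.011 / 0.02310 = 87.06 h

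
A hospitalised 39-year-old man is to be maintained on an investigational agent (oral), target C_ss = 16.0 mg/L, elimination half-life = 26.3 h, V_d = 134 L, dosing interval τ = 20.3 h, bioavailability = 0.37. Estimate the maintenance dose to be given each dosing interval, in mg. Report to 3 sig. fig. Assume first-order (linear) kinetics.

3100 mg

k = ln2 / t½ = 0.693147 / 26.3 = 0.02636 h⁻¹
CL = k × Vd = 0.02636 × 134 = 3.532 L/h
At steady state, F × (Dose/τ) = Css × CL.
Dose = Css × CL × τ / F = 16.0 × 3.532 × 20.3 / 0.37 = 3101 mg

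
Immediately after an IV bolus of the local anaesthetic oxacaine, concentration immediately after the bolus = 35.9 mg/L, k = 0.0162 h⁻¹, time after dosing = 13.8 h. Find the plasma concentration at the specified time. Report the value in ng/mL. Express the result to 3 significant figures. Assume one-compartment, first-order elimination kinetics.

28700 ng/mL

C = C₀ · e^(−k·t) = 35.90 × e^(−0.01620 × 13.8)
  = 35.90 × 0.7997 = 28.71 mg/L
Convert: 28.71 mg/L × 1000 = 28710 ng/mL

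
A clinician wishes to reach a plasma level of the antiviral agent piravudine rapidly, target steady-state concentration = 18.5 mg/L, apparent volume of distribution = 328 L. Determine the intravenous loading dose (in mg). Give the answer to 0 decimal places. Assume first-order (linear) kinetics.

LD = Css × Vd = 18.5 × 328 = 6068 mg

6068 mg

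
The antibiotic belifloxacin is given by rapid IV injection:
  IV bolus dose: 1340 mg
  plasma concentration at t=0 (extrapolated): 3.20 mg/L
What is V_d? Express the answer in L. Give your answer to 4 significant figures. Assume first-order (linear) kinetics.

Vd = Dose / C₀ = 1340 / 3.20 = 418.8 L

418.8 L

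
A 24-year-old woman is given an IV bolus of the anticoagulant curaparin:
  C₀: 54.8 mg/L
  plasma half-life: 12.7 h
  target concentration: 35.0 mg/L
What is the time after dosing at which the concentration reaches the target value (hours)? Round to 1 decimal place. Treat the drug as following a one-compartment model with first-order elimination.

k = ln2 / t½ = 0.693147 / 12.7 = 0.05458 h⁻¹
t = ln(C₀ / C) / k = ln(54.80 / 35.0) / 0.05458
  = ln(1.566) / 0.05458 = 0.4485 / 0.05458 = 8.217 h

8.2 h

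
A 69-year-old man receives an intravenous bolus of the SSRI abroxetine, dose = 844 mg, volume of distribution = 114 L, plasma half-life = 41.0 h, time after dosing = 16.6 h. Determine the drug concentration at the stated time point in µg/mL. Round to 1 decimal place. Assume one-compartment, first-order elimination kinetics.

C₀ = Dose / Vd = 844.0 / 114 = 7.404 mg/L
k = ln2 / t½ = 0.693147 / 41.0 = 0.01691 h⁻¹
C = C₀ · e^(−k·t) = 7.404 × e^(−0.01691 × 16.6)
  = 7.404 × 0.7553 = 5.592 mg/L
(5.592 mg/L = 5.592 µg/mL)

5.6 µg/mL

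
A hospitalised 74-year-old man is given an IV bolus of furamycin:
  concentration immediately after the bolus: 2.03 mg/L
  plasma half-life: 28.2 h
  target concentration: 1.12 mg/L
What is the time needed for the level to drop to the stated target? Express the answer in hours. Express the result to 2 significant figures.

24 h

k = ln2 / t½ = 0.693147 / 28.2 = 0.02458 h⁻¹
t = ln(C₀ / C) / k = ln(2.030 / 1.12) / 0.02458
  = ln(1.813) / 0.02458 = 0.5950 / 0.02458 = 24.21 h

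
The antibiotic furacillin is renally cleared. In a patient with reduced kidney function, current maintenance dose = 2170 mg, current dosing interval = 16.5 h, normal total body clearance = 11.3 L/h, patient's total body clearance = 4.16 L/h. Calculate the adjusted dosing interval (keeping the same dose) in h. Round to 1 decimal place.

To keep the same average steady-state level, dosing rate must scale with clearance.
CL ratio = 4.16 / 11.3 = 0.3681
New interval (same dose) = 16.5 / 0.3681 = 44.82 h

44.8 h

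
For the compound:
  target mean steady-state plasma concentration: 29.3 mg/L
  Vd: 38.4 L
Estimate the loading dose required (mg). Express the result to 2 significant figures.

LD = Css × Vd = 29.3 × 38.4 = 1125 mg

1100 mg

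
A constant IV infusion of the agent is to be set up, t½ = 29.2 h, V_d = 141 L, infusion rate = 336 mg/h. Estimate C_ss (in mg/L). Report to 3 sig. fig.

100 mg/L

k = ln2 / t½ = 0.693147 / 29.2 = 0.02374 h⁻¹
CL = k × Vd = 0.02374 × 141 = 3.347 L/h
At steady state Css = R₀ / CL = 336 / 3.347 = 100.4 mg/L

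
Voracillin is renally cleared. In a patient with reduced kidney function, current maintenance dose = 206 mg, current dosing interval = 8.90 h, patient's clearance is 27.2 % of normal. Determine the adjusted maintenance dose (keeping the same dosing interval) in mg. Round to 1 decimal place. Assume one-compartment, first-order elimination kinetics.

To keep the same average steady-state level, dosing rate must scale with clearance.
CL ratio = 27.2 / 100 = 0.2720
New dose (same interval) = 206 × 0.2720 = 56.03 mg

56.0 mg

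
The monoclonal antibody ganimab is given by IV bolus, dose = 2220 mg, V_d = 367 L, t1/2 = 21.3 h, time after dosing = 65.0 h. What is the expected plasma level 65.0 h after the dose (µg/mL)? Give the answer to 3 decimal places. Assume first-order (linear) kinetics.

C₀ = Dose / Vd = 2220 / 367 = 6.049 mg/L
k = ln2 / t½ = 0.693147 / 21.3 = 0.03254 h⁻¹
C = C₀ · e^(−k·t) = 6.049 × e^(−0.03254 × 65.0)
  = 6.049 × 0.1206 = 0.7295 mg/L
(0.7295 mg/L = 0.7295 µg/mL)

0.730 µg/mL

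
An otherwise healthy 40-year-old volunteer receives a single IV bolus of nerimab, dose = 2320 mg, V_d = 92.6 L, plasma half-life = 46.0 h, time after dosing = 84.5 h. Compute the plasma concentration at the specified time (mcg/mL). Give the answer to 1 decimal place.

C₀ = Dose / Vd = 2320 / 92.6 = 25.05 mg/L
k = ln2 / t½ = 0.693147 / 46.0 = 0.01507 h⁻¹
C = C₀ · e^(−k·t) = 25.05 × e^(−0.01507 × 84.5)
  = 25.05 × 0.2799 = 7.011 mg/L
(7.011 mg/L = 7.011 mcg/mL)

7.0 mcg/mL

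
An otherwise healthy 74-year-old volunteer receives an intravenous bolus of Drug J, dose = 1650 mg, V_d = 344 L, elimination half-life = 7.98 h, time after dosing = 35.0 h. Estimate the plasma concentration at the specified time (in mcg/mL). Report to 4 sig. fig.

C₀ = Dose / Vd = 1650 / 344 = 4.797 mg/L
k = ln2 / t½ = 0.693147 / 7.98 = 0.08686 h⁻¹
C = C₀ · e^(−k·t) = 4.797 × e^(−0.08686 × 35.0)
  = 4.797 × 0.04783 = 0.2294 mg/L
(0.2294 mg/L = 0.2294 mcg/mL)

0.2294 mcg/mL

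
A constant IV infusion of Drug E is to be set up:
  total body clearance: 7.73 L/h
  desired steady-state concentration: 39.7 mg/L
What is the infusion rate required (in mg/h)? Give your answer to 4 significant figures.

At steady state, infusion rate R₀ = Css × CL = 39.7 × 7.730 = 306.9 mg/h

306.9 mg/h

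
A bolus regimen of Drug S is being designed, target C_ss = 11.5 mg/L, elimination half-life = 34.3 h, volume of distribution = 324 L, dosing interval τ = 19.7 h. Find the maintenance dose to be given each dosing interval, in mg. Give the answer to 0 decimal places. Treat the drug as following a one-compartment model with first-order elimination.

1483 mg

k = ln2 / t½ = 0.693147 / 34.3 = 0.02021 h⁻¹
CL = k × Vd = 0.02021 × 324 = 6.548 L/h
At steady state, Dose/τ = Css × CL.
Dose = Css × CL × τ = 11.5 × 6.548 × 19.7 = 1483 mg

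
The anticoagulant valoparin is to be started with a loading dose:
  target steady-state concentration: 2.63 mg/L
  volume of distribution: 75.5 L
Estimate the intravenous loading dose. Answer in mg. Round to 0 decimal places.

LD = Css × Vd = 2.63 × 75.5 = 198.6 mg

199 mg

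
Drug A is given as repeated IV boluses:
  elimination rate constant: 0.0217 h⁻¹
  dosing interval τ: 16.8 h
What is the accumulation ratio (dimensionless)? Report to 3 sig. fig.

3.27

e^(−kτ) = e^(−0.02170 × 16.8) = 0.6945
Accumulation ratio R = 1 / (1 − e^(−kτ)) = 1 / (1 − 0.6945) = 3.273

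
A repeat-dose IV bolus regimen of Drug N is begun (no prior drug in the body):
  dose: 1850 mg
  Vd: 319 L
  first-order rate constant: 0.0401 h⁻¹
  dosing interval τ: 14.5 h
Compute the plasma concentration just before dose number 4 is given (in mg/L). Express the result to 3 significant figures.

C₀ per dose = Dose / Vd = 1850 / 319 = 5.799 mg/L
Fraction remaining after one interval: r = e^(−kτ) = e^(−0.04010 × 14.5) = 0.5591
Before dose 4, 3 doses have been given (aged 1τ, 2τ, 3τ).
C_trough = C₀ × (r + r² + … + r^3) = C₀ × r(1−r^3)/(1−r)
        = 5.799 × 0.5591 × (1 − 0.1748) / (1 − 0.5591) = 6.068 mg/L

6.07 mg/L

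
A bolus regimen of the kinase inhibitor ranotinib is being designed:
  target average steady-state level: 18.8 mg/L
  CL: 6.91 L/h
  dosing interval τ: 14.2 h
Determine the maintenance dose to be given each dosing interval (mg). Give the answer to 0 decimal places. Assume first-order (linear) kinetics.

At steady state, Dose/τ = Css × CL.
Dose = Css × CL × τ = 18.8 × 6.910 × 14.2 = 1845 mg

1845 mg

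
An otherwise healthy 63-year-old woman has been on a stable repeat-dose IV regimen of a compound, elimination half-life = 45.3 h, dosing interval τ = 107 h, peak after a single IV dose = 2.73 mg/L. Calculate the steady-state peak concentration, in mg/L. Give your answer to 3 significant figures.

k = ln2 / t½ = 0.693147 / 45.3 = 0.01530 h⁻¹
e^(−kτ) = e^(−0.01530 × 107) = 0.1945
Accumulation ratio R = 1 / (1 − e^(−kτ)) = 1 / (1 − 0.1945) = 1.241
Steady-state peak = C₀ × R = 2.73 × 1.241 = 3.388 mg/L

3.39 mg/L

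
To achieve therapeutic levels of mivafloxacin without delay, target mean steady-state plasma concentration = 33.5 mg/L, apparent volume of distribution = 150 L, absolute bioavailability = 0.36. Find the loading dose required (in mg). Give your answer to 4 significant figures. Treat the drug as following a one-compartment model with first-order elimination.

13960 mg

LD = Css × Vd / F = 33.5 × 150 / 0.36 = 13960 mg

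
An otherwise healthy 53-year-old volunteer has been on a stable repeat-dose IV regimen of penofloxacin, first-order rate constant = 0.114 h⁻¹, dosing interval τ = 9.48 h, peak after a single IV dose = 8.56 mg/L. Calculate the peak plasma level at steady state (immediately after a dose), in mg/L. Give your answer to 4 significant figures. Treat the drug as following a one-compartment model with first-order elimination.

e^(−kτ) = e^(−0.1140 × 9.48) = 0.3394
Accumulation ratio R = 1 / (1 − e^(−kτ)) = 1 / (1 − 0.3394) = 1.514
Steady-state peak = C₀ × R = 8.56 × 1.514 = 12.96 mg/L

12.96 mg/L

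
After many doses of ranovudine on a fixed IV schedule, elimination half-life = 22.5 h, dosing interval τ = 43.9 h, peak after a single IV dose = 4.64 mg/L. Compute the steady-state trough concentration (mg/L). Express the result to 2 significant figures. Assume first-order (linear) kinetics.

k = ln2 / t½ = 0.693147 / 22.5 = 0.03081 h⁻¹
e^(−kτ) = e^(−0.03081 × 43.9) = 0.2586
Accumulation ratio R = 1 / (1 − e^(−kτ)) = 1 / (1 − 0.2586) = 1.349
Steady-state trough = C₀ × R × e^(−kτ) = 4.64 × 1.349 × 0.2586 = 1.619 mg/L

1.6 mg/L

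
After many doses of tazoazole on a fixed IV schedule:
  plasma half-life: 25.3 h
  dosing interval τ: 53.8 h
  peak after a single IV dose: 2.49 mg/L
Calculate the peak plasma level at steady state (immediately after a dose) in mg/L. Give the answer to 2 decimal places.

3.23 mg/L

k = ln2 / t½ = 0.693147 / 25.3 = 0.02740 h⁻¹
e^(−kτ) = e^(−0.02740 × 53.8) = 0.2290
Accumulation ratio R = 1 / (1 − e^(−kτ)) = 1 / (1 − 0.2290) = 1.297
Steady-state peak = C₀ × R = 2.49 × 1.297 = 3.230 mg/L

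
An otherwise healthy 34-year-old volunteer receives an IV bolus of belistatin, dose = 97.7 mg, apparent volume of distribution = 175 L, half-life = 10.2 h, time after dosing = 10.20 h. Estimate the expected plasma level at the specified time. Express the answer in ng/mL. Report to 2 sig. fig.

280 ng/mL

C₀ = Dose / Vd = 97.70 / 175 = 0.5583 mg/L
k = ln2 / t½ = 0.693147 / 10.2 = 0.06796 h⁻¹
t / t½ = 10.20 / 10.2 = 1 half-lives
C = C₀ × (1/2)^1 = 0.5583 × 0.5000 = 0.2792 mg/L
Convert: 0.2792 mg/L × 1000 = 279.2 ng/mL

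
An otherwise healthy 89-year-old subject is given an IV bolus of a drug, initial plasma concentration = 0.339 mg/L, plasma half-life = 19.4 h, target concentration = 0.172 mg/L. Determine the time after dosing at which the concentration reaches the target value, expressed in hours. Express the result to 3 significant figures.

19.0 h

k = ln2 / t½ = 0.693147 / 19.4 = 0.03573 h⁻¹
t = ln(C₀ / C) / k = ln(0.3390 / 0.172) / 0.03573
  = ln(1.971) / 0.03573 = 0.6785 / 0.03573 = 18.99 h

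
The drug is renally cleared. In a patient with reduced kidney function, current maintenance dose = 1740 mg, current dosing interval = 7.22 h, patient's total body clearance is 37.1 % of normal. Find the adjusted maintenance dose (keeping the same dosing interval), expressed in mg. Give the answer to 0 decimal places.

To keep the same average steady-state level, dosing rate must scale with clearance.
CL ratio = 37.1 / 100 = 0.3710
New dose (same interval) = 1740 × 0.3710 = 645.5 mg

646 mg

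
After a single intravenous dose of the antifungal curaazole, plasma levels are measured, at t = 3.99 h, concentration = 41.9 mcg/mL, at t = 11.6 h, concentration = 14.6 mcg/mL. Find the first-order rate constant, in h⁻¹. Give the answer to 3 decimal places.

0.139 h⁻¹

k = ln(C₁/C₂) / (t₂ − t₁) = ln(41.9/14.6) / (11.6 − 3.99)
  = 1.054 / 7.610 = 0.1385 h⁻¹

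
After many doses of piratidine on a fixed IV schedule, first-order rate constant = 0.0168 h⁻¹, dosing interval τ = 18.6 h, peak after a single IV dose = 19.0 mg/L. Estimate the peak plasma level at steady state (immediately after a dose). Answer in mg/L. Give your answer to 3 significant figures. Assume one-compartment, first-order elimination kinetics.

70.8 mg/L

e^(−kτ) = e^(−0.01680 × 18.6) = 0.7316
Accumulation ratio R = 1 / (1 − e^(−kτ)) = 1 / (1 − 0.7316) = 3.726
Steady-state peak = C₀ × R = 19.0 × 3.726 = 70.79 mg/L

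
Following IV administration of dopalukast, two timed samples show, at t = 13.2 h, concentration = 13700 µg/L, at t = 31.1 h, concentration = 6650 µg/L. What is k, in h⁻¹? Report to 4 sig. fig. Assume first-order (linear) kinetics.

0.04038 h⁻¹

k = ln(C₁/C₂) / (t₂ − t₁) = ln(13700/6650) / (31.1 − 13.2)
  = 0.7228 / 17.90 = 0.04038 h⁻¹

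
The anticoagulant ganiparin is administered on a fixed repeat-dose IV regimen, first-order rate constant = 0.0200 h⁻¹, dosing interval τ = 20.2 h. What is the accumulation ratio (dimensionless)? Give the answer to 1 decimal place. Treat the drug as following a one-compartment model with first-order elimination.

3.0

e^(−kτ) = e^(−0.02000 × 20.2) = 0.6676
Accumulation ratio R = 1 / (1 − e^(−kτ)) = 1 / (1 − 0.6676) = 3.008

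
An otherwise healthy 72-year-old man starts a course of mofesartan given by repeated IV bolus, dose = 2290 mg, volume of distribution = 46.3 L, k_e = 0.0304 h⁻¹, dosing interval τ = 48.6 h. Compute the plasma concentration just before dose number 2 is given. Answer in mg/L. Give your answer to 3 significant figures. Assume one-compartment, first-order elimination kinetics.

11.3 mg/L

C₀ per dose = Dose / Vd = 2290 / 46.3 = 49.46 mg/L
Fraction remaining after one interval: r = e^(−kτ) = e^(−0.03040 × 48.6) = 0.2282
Before dose 2, 1 dose has been given (aged 1τ).
C_trough = C₀ × r = 49.46 × 0.2282 = 11.29 mg/L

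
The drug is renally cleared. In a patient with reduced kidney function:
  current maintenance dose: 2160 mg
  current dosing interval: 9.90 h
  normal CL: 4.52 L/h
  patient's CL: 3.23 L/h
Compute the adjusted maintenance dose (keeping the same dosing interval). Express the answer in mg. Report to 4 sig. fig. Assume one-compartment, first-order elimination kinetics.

1544 mg

To keep the same average steady-state level, dosing rate must scale with clearance.
CL ratio = 3.23 / 4.52 = 0.7146
New dose (same interval) = 2160 × 0.7146 = 1544 mg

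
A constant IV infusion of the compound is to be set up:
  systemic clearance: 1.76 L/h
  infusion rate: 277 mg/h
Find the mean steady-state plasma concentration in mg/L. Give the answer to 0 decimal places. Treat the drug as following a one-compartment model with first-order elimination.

At steady state Css = R₀ / CL = 277 / 1.760 = 157.4 mg/L

157 mg/L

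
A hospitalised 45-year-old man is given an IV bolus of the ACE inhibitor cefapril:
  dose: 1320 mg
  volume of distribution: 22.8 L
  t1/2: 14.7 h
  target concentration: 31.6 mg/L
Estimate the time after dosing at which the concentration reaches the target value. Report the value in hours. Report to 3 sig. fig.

12.8 h

C₀ = Dose / Vd = 1320 / 22.8 = 57.89 mg/L
k = ln2 / t½ = 0.693147 / 14.7 = 0.04715 h⁻¹
t = ln(C₀ / C) / k = ln(57.89 / 31.6) / 0.04715
  = ln(1.832) / 0.04715 = 0.6054 / 0.04715 = 12.84 h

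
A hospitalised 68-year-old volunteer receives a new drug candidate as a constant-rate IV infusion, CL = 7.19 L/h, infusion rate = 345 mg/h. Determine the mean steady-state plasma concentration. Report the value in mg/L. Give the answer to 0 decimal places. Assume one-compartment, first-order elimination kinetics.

At steady state Css = R₀ / CL = 345 / 7.190 = 47.98 mg/L

48 mg/L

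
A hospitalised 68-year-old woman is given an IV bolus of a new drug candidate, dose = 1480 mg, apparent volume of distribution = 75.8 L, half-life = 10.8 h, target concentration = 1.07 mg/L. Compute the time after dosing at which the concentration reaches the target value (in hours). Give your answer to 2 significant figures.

C₀ = Dose / Vd = 1480 / 75.8 = 19.53 mg/L
k = ln2 / t½ = 0.693147 / 10.8 = 0.06418 h⁻¹
t = ln(C₀ / C) / k = ln(19.53 / 1.07) / 0.06418
  = ln(18.25) / 0.06418 = 2.904 / 0.06418 = 45.25 h

45 h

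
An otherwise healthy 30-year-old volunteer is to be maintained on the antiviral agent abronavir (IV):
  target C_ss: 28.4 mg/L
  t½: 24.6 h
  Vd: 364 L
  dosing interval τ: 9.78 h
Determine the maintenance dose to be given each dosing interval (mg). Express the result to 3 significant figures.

2850 mg

k = ln2 / t½ = 0.693147 / 24.6 = 0.02818 h⁻¹
CL = k × Vd = 0.02818 × 364 = 10.26 L/h
At steady state, Dose/τ = Css × CL.
Dose = Css × CL × τ = 28.4 × 10.26 × 9.78 = 2850 mg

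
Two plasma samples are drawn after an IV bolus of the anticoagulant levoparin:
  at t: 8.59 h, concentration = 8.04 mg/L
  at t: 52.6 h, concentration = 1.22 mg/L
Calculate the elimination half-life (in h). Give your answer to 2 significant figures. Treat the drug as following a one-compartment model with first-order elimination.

16 h

k = ln(C₁/C₂) / (t₂ − t₁) = ln(8.04/1.22) / (52.6 − 8.59)
  = 1.886 / 44.01 = 0.04285 h⁻¹
t½ = ln2 / k = 0.693147 / 0.04285 = 16.18 h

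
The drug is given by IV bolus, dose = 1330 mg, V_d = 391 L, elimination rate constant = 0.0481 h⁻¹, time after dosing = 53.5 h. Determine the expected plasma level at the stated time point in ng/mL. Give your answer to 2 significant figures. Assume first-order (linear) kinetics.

C₀ = Dose / Vd = 1330 / 391 = 3.402 mg/L
C = C₀ · e^(−k·t) = 3.402 × e^(−0.04810 × 53.5)
  = 3.402 × 0.07628 = 0.2595 mg/L
Convert: 0.2595 mg/L × 1000 = 259.5 ng/mL

260 ng/mL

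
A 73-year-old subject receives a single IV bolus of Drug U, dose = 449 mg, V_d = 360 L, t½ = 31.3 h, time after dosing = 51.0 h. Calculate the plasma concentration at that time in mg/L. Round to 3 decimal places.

0.403 mg/L

C₀ = Dose / Vd = 449.0 / 360 = 1.247 mg/L
k = ln2 / t½ = 0.693147 / 31.3 = 0.02215 h⁻¹
C = C₀ · e^(−k·t) = 1.247 × e^(−0.02215 × 51.0)
  = 1.247 × 0.3231 = 0.4029 mg/L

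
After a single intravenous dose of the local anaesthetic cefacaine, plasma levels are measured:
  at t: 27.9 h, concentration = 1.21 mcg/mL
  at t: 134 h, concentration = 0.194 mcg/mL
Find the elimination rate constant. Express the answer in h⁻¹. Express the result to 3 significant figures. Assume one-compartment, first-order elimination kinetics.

0.0173 h⁻¹

k = ln(C₁/C₂) / (t₂ − t₁) = ln(1.21/0.194) / (134 − 27.9)
  = 1.831 / 106.1 = 0.01726 h⁻¹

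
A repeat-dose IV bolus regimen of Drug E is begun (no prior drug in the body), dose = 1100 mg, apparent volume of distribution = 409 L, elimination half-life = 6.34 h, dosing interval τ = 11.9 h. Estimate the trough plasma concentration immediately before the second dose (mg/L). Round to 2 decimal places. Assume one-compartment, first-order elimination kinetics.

C₀ per dose = Dose / Vd = 1100 / 409 = 2.689 mg/L
k = ln2 / t½ = 0.693147 / 6.34 = 0.1093 h⁻¹
Fraction remaining after one interval: r = e^(−kτ) = e^(−0.1093 × 11.9) = 0.2723
Before dose 2, 1 dose has been given (aged 1τ).
C_trough = C₀ × r = 2.689 × 0.2723 = 0.7322 mg/L

0.73 mg/L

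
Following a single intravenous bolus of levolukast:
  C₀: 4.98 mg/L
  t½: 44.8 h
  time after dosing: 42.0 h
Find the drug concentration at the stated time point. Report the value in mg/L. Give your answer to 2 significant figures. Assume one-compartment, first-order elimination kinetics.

2.6 mg/L

k = ln2 / t½ = 0.693147 / 44.8 = 0.01547 h⁻¹
C = C₀ · e^(−k·t) = 4.980 × e^(−0.01547 × 42.0)
  = 4.980 × 0.5222 = 2.601 mg/L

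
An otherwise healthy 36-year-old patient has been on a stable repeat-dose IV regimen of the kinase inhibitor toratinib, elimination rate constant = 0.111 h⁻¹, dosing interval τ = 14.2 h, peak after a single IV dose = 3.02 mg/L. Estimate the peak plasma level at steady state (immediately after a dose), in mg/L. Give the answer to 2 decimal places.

e^(−kτ) = e^(−0.1110 × 14.2) = 0.2068
Accumulation ratio R = 1 / (1 − e^(−kτ)) = 1 / (1 − 0.2068) = 1.261
Steady-state peak = C₀ × R = 3.02 × 1.261 = 3.808 mg/L

3.81 mg/L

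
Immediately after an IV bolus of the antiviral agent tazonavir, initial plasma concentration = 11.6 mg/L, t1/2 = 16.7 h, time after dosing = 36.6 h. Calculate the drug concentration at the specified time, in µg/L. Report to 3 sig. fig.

2540 µg/L

k = ln2 / t½ = 0.693147 / 16.7 = 0.04151 h⁻¹
C = C₀ · e^(−k·t) = 11.60 × e^(−0.04151 × 36.6)
  = 11.60 × 0.2189 = 2.539 mg/L
Convert: 2.539 mg/L × 1000 = 2539 µg/L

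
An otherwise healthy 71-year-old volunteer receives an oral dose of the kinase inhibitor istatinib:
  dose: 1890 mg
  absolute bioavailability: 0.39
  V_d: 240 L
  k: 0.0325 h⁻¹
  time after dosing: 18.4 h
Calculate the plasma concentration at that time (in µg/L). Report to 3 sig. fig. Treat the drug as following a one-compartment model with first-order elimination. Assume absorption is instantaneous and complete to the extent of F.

Amount reaching circulation = F × Dose = 0.39 × 1890 = 737.1 mg
C₀ = F·Dose / Vd = 737.1 / 240 = 3.071 mg/L
C = C₀ · e^(−k·t) = 3.071 × e^(−0.03250 × 18.4)
  = 3.071 × 0.5499 = 1.689 mg/L
Convert: 1.689 mg/L × 1000 = 1689 µg/L

1690 µg/L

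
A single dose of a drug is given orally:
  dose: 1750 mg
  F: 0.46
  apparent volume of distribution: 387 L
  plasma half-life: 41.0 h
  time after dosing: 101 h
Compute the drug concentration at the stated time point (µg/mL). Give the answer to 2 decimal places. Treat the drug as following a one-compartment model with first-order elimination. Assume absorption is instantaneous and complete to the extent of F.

Amount reaching circulation = F × Dose = 0.46 × 1750 = 805.0 mg
C₀ = F·Dose / Vd = 805.0 / 387 = 2.080 mg/L
k = ln2 / t½ = 0.693147 / 41.0 = 0.01691 h⁻¹
C = C₀ · e^(−k·t) = 2.080 × e^(−0.01691 × 101)
  = 2.080 × 0.1812 = 0.3769 mg/L
(0.3769 mg/L = 0.3769 µg/mL)

0.38 µg/mL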